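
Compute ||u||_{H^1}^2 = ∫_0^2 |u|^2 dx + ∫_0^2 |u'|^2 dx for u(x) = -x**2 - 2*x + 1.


||u||_{H^1}^2 = 282/5

The H^1 norm (squared) on an interval (0, L) is
  ||u||_{H^1}^2 = ∫_0^L u(x)^2 dx + ∫_0^L u'(x)^2 dx.
Compute u'(x) = -2*x - 2.
Then u(x)^2 = x**4 + 4*x**3 + 2*x**2 - 4*x + 1 and u'(x)^2 = 4*x**2 + 8*x + 4.
Integrate each monomial from 0 to 2 using ∫_0^2 c·x^n dx = c·2^(n+1)/(n+1):
  ∫_0^2 u(x)^2 dx = ∫_0^2 (x^4 + 4*x^3 + 2*x^2 - 4*x + 1) dx. Term by term:
    ∫_0^2 x^4 dx = 32/5;  ∫_0^2 4*x^3 dx = 16;  ∫_0^2 2*x^2 dx = 16/3;
    ∫_0^2 -4*x dx = -8;  ∫_0^2 1 dx = 2.
  Sum: 32/5 + 16 + 16/3 − 8 + 2 = 326/15.
  ∫_0^2 u'(x)^2 dx = ∫_0^2 (4*x^2 + 8*x + 4) dx. Term by term:
    ∫_0^2 4*x^2 dx = 32/3;  ∫_0^2 8*x dx = 16;  ∫_0^2 4 dx = 8.
  Sum: 32/3 + 16 + 8 = 104/3.
Adding: ||u||_{H^1}^2 = 326/15 + 104/3 = 282/5.


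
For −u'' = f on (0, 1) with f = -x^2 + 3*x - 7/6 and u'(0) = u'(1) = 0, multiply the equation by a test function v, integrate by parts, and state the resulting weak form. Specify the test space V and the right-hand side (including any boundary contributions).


V = H^1(0, 1) (no boundary constraint on v; u is determined up to an additive constant); weak form: ∫_0^1 u'v' dx = ∫_0^1 (-x^2 + 3*x - 7/6) v dx for all v ∈ V.

Multiply both sides by a test function v and integrate from 0 to 1:
  ∫_0^1 −u''(x) v(x) dx = ∫_0^1 f(x) v(x) dx.
Integrate the LHS by parts once:
  ∫_0^1 −u'' v dx = −[u'(x) v(x)]_0^1 + ∫_0^1 u'(x) v'(x) dx.
Thus ∫_0^1 u'(x) v'(x) dx = ∫_0^1 f(x) v(x) dx + [u'(x) v(x)]_0^1.
Choose V so that boundary terms are either known or forced to vanish.
u has homogeneous Neumann: u'(0) = u'(1) = 0. So [u' v]_0^1 = 0·v(1) − 0·v(0) = 0 for any v; take V = H^1(0, 1).
Weak formulation: find u (satisfying any essential BC) such that ∫_0^1 u'(x) v'(x) dx = ∫_0^1 f v dx for all v ∈ V (homogeneous Neumann, so boundary terms vanish).
Substituting f(x) = -x^2 + 3*x - 7/6, the right-hand side is ∫_0^1 (-x^2 + 3*x - 7/6) v dx.
Compatibility check (pure Neumann): taking v ≡ 1 ∈ V gives 0 = ∫_0^1 f dx + (0) − (0), i.e. ∫_0^1 f dx must equal u'(0) − u'(1) = 0. Indeed ∫_0^1 (-x^2 + 3*x - 7/6) dx = 0, so the data are compatible. The solution is then unique only up to an additive constant (fix it e.g. by requiring ∫_0^1 u dx = 0).


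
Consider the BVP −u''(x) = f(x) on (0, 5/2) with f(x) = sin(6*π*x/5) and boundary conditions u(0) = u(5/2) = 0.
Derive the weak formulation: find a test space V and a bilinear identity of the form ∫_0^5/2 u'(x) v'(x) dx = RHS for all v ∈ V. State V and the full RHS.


V = H^1_0(0, 5/2) (so v(0) = v(5/2) = 0); weak form: ∫_0^5/2 u'v' dx = ∫_0^5/2 (sin(6*π*x/5)) v dx for all v ∈ V.

Multiply both sides by a test function v and integrate from 0 to 5/2:
  ∫_0^5/2 −u''(x) v(x) dx = ∫_0^5/2 f(x) v(x) dx.
Integrate the LHS by parts once:
  ∫_0^5/2 −u'' v dx = −[u'(x) v(x)]_0^5/2 + ∫_0^5/2 u'(x) v'(x) dx.
Thus ∫_0^5/2 u'(x) v'(x) dx = ∫_0^5/2 f(x) v(x) dx + [u'(x) v(x)]_0^5/2.
Choose V so that boundary terms are either known or forced to vanish.
u is Dirichlet: u(0) = u(5/2) = 0. Let V = H^1_0(0, 5/2); then v(0) = v(5/2) = 0, and [u' v]_0^5/2 = 0.
Weak formulation: find u (satisfying any essential BC) such that ∫_0^5/2 u'(x) v'(x) dx = ∫_0^5/2 f v dx for all v ∈ V.
Substituting f(x) = sin(6*π*x/5), the right-hand side is ∫_0^5/2 (sin(6*π*x/5)) v dx.


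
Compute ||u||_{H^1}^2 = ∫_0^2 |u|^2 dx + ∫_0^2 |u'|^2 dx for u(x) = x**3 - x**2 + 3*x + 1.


||u||_{H^1}^2 = 4224/35

The H^1 norm (squared) on an interval (0, L) is
  ||u||_{H^1}^2 = ∫_0^L u(x)^2 dx + ∫_0^L u'(x)^2 dx.
Compute u'(x) = 3*x**2 - 2*x + 3.
Then u(x)^2 = x**6 - 2*x**5 + 7*x**4 - 4*x**3 + 7*x**2 + 6*x + 1 and u'(x)^2 = 9*x**4 - 12*x**3 + 22*x**2 - 12*x + 9.
Integrate each monomial from 0 to 2 using ∫_0^2 c·x^n dx = c·2^(n+1)/(n+1):
  ∫_0^2 u(x)^2 dx = ∫_0^2 (x^6 - 2*x^5 + 7*x^4 - 4*x^3 + 7*x^2 + 6*x + 1) dx. Term by term:
    ∫_0^2 x^6 dx = 128/7;  ∫_0^2 -2*x^5 dx = -64/3;  ∫_0^2 7*x^4 dx = 224/5;
    ∫_0^2 -4*x^3 dx = -16;  ∫_0^2 7*x^2 dx = 56/3;  ∫_0^2 6*x dx = 12;
    ∫_0^2 1 dx = 2.
  Sum: 128/7 − 64/3 + 224/5 − 16 + 56/3 + 12 + 2 = 6134/105.
  ∫_0^2 u'(x)^2 dx = ∫_0^2 (9*x^4 - 12*x^3 + 22*x^2 - 12*x + 9) dx. Term by term:
    ∫_0^2 9*x^4 dx = 288/5;  ∫_0^2 -12*x^3 dx = -48;  ∫_0^2 22*x^2 dx = 176/3;
    ∫_0^2 -12*x dx = -24;  ∫_0^2 9 dx = 18.
  Sum: 288/5 − 48 + 176/3 − 24 + 18 = 934/15.
Adding: ||u||_{H^1}^2 = 6134/105 + 934/15 = 4224/35.


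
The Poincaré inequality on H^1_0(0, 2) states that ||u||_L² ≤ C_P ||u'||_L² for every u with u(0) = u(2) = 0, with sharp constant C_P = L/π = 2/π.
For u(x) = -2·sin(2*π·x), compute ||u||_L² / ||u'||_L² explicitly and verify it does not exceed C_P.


||u||_L² / ||u'||_L² = 1/(2*π) < C_P = 2/π.

u(x) = -2·sin(2*π·x), so u'(x) = -4*π*cos(2*π*x).
Writing u(x) = A·sin(kπx/L) with A = -2 and k = 4, use ∫_0^L sin²(kπx/L) dx = L/2 and ∫_0^L cos²(kπx/L) dx = L/2.
u² = 4·sin²(2*π·x) and (u')² = 16*π^2·cos²(2*π·x), and each of sin², cos² integrates to L/2 = 1 over (0, 2).
∫_0^2 u² dx = 4, so ||u||_L² = 2.
∫_0^2 (u')² dx = 16*π^2, so ||u'||_L² = 4*π.
Ratio ||u||_L² / ||u'||_L² = 1/(2*π).
Sharp Poincaré constant on H^1_0(0, 2) is C_P = L/π = 2/π, achieved by sin(π/2·x).
This is the k = 4 harmonic; the ratio L/(kπ) is strictly less than C_P = L/π, consistent with the sharp inequality ||u||_L² ≤ C_P ||u'||_L².


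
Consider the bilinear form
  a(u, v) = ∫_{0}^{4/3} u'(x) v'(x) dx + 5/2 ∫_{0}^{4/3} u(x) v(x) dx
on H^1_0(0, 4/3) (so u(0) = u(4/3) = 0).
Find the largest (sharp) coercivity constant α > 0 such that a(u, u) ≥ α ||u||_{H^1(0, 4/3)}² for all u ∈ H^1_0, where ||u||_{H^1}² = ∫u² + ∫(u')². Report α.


α = 1

Coercivity of a(·,·) on H^1_0(0, 4/3) means a(u, u) ≥ α ||u||_{H^1}² for every u ∈ H^1_0.
The interval has length L = 4/3, and Poincaré/coercivity depend only on L. Here a(u, u) = ∫(u')² + (5/2)·∫u².
Here c = 5/2 ≥ 1, so a(u,u) = ∫(u')² + c∫u² ≥ ∫(u')² + ∫u² = ||u||_{H^1}², i.e. α = 1 works. No larger α is possible: a(u,u) ≥ α||u||_{H^1}² means (1−α)∫(u')² ≥ (α−c)∫u², and for the modes u_n = sin(nπ(x−x₀)/L) (x₀ the left endpoint) one has ∫u_n²/∫(u_n')² = (L/(nπ))² → 0, so a(u_n,u_n)/||u_n||_{H^1}² → 1. Hence the optimal constant is α = 1.
Therefore α = 1.


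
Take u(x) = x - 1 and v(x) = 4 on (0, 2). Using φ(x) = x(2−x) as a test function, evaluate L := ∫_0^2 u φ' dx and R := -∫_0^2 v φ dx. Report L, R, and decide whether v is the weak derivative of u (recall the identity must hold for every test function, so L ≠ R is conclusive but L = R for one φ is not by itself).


LHS = -4/3, RHS = -16/3. No, v is not the weak derivative of u.

u(x) = x - 1, classical derivative u'(x) = 1.
φ(x) = x(2−x), so φ'(x) = 2 - 2*x.
Note φ(0) = φ(2) = 0, so the boundary term u·φ vanishes.
LHS = ∫_0^2 u(x) φ'(x) dx = ∫_0^2 (-2*x^2 + 4*x - 2) dx. Term by term:
  ∫_0^2 -2*x^2 dx = -16/3;  ∫_0^2 4*x dx = 8;  ∫_0^2 -2 dx = -4.
Sum: -16/3 + 8 − 4 = -4/3.
So LHS = -4/3.
∫_0^2 v(x) φ(x) dx = ∫_0^2 (-4*x^2 + 8*x) dx. Term by term:
  ∫_0^2 -4*x^2 dx = -32/3;  ∫_0^2 8*x dx = 16.
Sum: -32/3 + 16 = 16/3.
So RHS = -∫_0^2 v(x) φ(x) dx = -16/3.
LHS − RHS = 4 ≠ 0, so the identity fails.
(For a valid weak derivative the identity must hold for EVERY test function, in particular this one. The failure shows v is NOT the weak derivative of u.)
Correct weak derivative would be u'(x) = 1.


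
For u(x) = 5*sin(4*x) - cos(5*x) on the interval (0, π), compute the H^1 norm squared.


||u||_{H^1(0,π)}^2 = 2080/9 + 451*π/2

u'(x) = 5*sin(5*x) + 20*cos(4*x).
Expand u² and (u')² and integrate term by term on (0, π), using: for integers n ≥ 1, ∫_0^π sin²(nx) dx = ∫_0^π cos²(nx) dx = π/2; for n ≠ n', ∫_0^π sin(nx)sin(n'x) dx = ∫_0^π cos(nx)cos(n'x) dx = 0; and by product-to-sum, ∫_0^π sin(nx)cos(n'x) dx = ½∫_0^π [sin((n+n')x) + sin((n−n')x)] dx, which is 0 when n+n' is even and 2n/(n²−n'²) when n+n' is odd (it need not vanish on (0, π)).
  u² squared terms: (-1)²·∫cos(5x)² dx = 1·π/2 = π/2;  (5)²·∫sin(4x)² dx = 25·π/2 = 25*π/2.
  u² cross terms: 2·(-1)·(5)·∫cos(5x)·sin(4x) dx = -10·(-8/9) = 80/9.
  So ∫_0^π u² dx = π/2 + 25*π/2 + 80/9 = 80/9 + 13*π.
  (u')² squared terms: (5)²·∫sin(5x)² dx = 25·π/2 = 25*π/2;  (20)²·∫cos(4x)² dx = 400·π/2 = 200*π.
  (u')² cross terms: 2·(5)·(20)·∫sin(5x)·cos(4x) dx = 200·(10/9) = 2000/9.
  So ∫_0^π (u')² dx = 25*π/2 + 200*π + 2000/9 = 2000/9 + 425*π/2.
||u||_{H^1}^2 = (80/9 + 13*π) + (2000/9 + 425*π/2) = 2080/9 + 451*π/2.


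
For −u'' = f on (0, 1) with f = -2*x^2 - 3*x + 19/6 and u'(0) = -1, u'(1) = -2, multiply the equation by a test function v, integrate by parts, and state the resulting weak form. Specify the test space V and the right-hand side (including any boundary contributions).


V = H^1(0, 1) (v unrestricted at boundary; u is determined up to an additive constant); weak form: ∫_0^1 u'v' dx = ∫_0^1 (-2*x^2 - 3*x + 19/6) v dx − 2·v(1) + v(0) for all v ∈ V.

Multiply both sides by a test function v and integrate from 0 to 1:
  ∫_0^1 −u''(x) v(x) dx = ∫_0^1 f(x) v(x) dx.
Integrate the LHS by parts once:
  ∫_0^1 −u'' v dx = −[u'(x) v(x)]_0^1 + ∫_0^1 u'(x) v'(x) dx.
Thus ∫_0^1 u'(x) v'(x) dx = ∫_0^1 f(x) v(x) dx + [u'(x) v(x)]_0^1.
Choose V so that boundary terms are either known or forced to vanish.
u has inhomogeneous Neumann u'(0) = -1, u'(1) = -2. [u' v]_0^1 = (-2)·v(1) − (-1)·v(0) = − 2·v(1) + v(0). Take V = H^1(0, 1); boundary term becomes part of RHS.
Weak formulation: find u (satisfying any essential BC) such that ∫_0^1 u'(x) v'(x) dx = ∫_0^1 f v dx − 2·v(1) + v(0) for all v ∈ V (Neumann data are natural BCs: they enter the RHS as boundary terms).
Substituting f(x) = -2*x^2 - 3*x + 19/6, the right-hand side is ∫_0^1 (-2*x^2 - 3*x + 19/6) v dx − 2·v(1) + v(0).
Compatibility check (pure Neumann): taking v ≡ 1 ∈ V gives 0 = ∫_0^1 f dx + (-2) − (-1), i.e. ∫_0^1 f dx must equal u'(0) − u'(1) = 1. Indeed ∫_0^1 (-2*x^2 - 3*x + 19/6) dx = 1, so the data are compatible. The solution is then unique only up to an additive constant (fix it e.g. by requiring ∫_0^1 u dx = 0).


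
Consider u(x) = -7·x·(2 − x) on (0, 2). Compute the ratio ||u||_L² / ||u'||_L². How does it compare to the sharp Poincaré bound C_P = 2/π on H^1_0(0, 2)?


||u||_L² / ||u'||_L² = sqrt(10)/5 < C_P = 2/π.

u(x) = -7·x·(2 − x), so u'(x) = 14*x - 14.
u(x) = -7·x·(2 − x) vanishes at x = 0 and x = 2, so u ∈ H^1_0(0, 2). Differentiate via the product rule and integrate the resulting polynomials term by term.
  ∫_0^2 u² dx = ∫_0^2 (49*x^4 - 196*x^3 + 196*x^2) dx. Term by term:
    ∫_0^2 49*x^4 dx = 1568/5;  ∫_0^2 -196*x^3 dx = -784;  ∫_0^2 196*x^2 dx = 1568/3.
  Sum: 1568/5 − 784 + 1568/3 = 784/15.
  ∫_0^2 (u')² dx = ∫_0^2 (196*x^2 - 392*x + 196) dx. Term by term:
    ∫_0^2 196*x^2 dx = 1568/3;  ∫_0^2 -392*x dx = -784;  ∫_0^2 196 dx = 392.
  Sum: 1568/3 − 784 + 392 = 392/3.
∫_0^2 u² dx = 784/15, so ||u||_L² = 28*sqrt(15)/15.
∫_0^2 (u')² dx = 392/3, so ||u'||_L² = 14*sqrt(6)/3.
Ratio ||u||_L² / ||u'||_L² = sqrt(10)/5.
Sharp Poincaré constant on H^1_0(0, 2) is C_P = L/π = 2/π, achieved by sin(π/2·x).
A polynomial bump cannot attain the sharp Poincaré constant (only the first sine eigenfunction does), so the ratio is strictly less than C_P, consistent with ||u||_L² ≤ C_P ||u'||_L².


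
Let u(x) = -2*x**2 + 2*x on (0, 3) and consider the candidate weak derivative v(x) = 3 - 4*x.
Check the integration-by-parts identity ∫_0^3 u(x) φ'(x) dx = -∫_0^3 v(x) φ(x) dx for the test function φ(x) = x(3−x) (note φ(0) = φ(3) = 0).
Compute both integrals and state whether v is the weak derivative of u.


LHS = 18, RHS = 27/2. No, v is not the weak derivative of u.

u(x) = -2*x**2 + 2*x, classical derivative u'(x) = 2 - 4*x.
φ(x) = x(3−x), so φ'(x) = 3 - 2*x.
Note φ(0) = φ(3) = 0, so the boundary term u·φ vanishes.
LHS = ∫_0^3 u(x) φ'(x) dx = ∫_0^3 (4*x^3 - 10*x^2 + 6*x) dx. Term by term:
  ∫_0^3 4*x^3 dx = 81;  ∫_0^3 -10*x^2 dx = -90;  ∫_0^3 6*x dx = 27.
Sum: 81 − 90 + 27 = 18.
So LHS = 18.
∫_0^3 v(x) φ(x) dx = ∫_0^3 (4*x^3 - 15*x^2 + 9*x) dx. Term by term:
  ∫_0^3 4*x^3 dx = 81;  ∫_0^3 -15*x^2 dx = -135;  ∫_0^3 9*x dx = 81/2.
Sum: 81 − 135 + 81/2 = -27/2.
So RHS = -∫_0^3 v(x) φ(x) dx = 27/2.
LHS − RHS = 9/2 ≠ 0, so the identity fails.
(For a valid weak derivative the identity must hold for EVERY test function, in particular this one. The failure shows v is NOT the weak derivative of u.)
Correct weak derivative would be u'(x) = 2 - 4*x.


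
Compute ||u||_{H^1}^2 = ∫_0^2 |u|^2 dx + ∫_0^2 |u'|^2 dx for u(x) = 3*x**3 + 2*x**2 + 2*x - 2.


||u||_{H^1}^2 = 47088/35

The H^1 norm (squared) on an interval (0, L) is
  ||u||_{H^1}^2 = ∫_0^L u(x)^2 dx + ∫_0^L u'(x)^2 dx.
Compute u'(x) = 9*x**2 + 4*x + 2.
Then u(x)^2 = 9*x**6 + 12*x**5 + 16*x**4 - 4*x**3 - 4*x**2 - 8*x + 4 and u'(x)^2 = 81*x**4 + 72*x**3 + 52*x**2 + 16*x + 4.
Integrate each monomial from 0 to 2 using ∫_0^2 c·x^n dx = c·2^(n+1)/(n+1):
  ∫_0^2 u(x)^2 dx = ∫_0^2 (9*x^6 + 12*x^5 + 16*x^4 - 4*x^3 - 4*x^2 - 8*x + 4) dx. Term by term:
    ∫_0^2 9*x^6 dx = 1152/7;  ∫_0^2 12*x^5 dx = 128;  ∫_0^2 16*x^4 dx = 512/5;
    ∫_0^2 -4*x^3 dx = -16;  ∫_0^2 -4*x^2 dx = -32/3;  ∫_0^2 -8*x dx = -16;
    ∫_0^2 4 dx = 8.
  Sum: 1152/7 + 128 + 512/5 − 16 − 32/3 − 16 + 8 = 37832/105.
  ∫_0^2 u'(x)^2 dx = ∫_0^2 (81*x^4 + 72*x^3 + 52*x^2 + 16*x + 4) dx. Term by term:
    ∫_0^2 81*x^4 dx = 2592/5;  ∫_0^2 72*x^3 dx = 288;  ∫_0^2 52*x^2 dx = 416/3;
    ∫_0^2 16*x dx = 32;  ∫_0^2 4 dx = 8.
  Sum: 2592/5 + 288 + 416/3 + 32 + 8 = 14776/15.
Adding: ||u||_{H^1}^2 = 37832/105 + 14776/15 = 47088/35.


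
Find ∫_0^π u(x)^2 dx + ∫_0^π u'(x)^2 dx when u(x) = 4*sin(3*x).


||u||_{H^1(0,π)}^2 = 80*π

u'(x) = 12*cos(3*x).
Expand u² and (u')² and integrate term by term on (0, π), using: for integers n ≥ 1, ∫_0^π sin²(nx) dx = ∫_0^π cos²(nx) dx = π/2; for n ≠ n', ∫_0^π sin(nx)sin(n'x) dx = ∫_0^π cos(nx)cos(n'x) dx = 0; and by product-to-sum, ∫_0^π sin(nx)cos(n'x) dx = ½∫_0^π [sin((n+n')x) + sin((n−n')x)] dx, which is 0 when n+n' is even and 2n/(n²−n'²) when n+n' is odd (it need not vanish on (0, π)).
  u² squared terms: (4)²·∫sin(3x)² dx = 16·π/2 = 8*π.
  So ∫_0^π u² dx = 8*π.
  (u')² squared terms: (12)²·∫cos(3x)² dx = 144·π/2 = 72*π.
  So ∫_0^π (u')² dx = 72*π.
||u||_{H^1}^2 = (8*π) + (72*π) = 80*π.


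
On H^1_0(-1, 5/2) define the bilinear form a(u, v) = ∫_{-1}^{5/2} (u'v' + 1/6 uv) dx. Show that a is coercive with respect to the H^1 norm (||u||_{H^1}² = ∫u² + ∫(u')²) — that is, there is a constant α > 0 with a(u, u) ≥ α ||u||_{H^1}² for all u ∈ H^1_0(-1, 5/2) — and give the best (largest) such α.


α = (49 + 24*π^2)/(6*(4*π^2 + 49))

Coercivity of a(·,·) on H^1_0(-1, 5/2) means a(u, u) ≥ α ||u||_{H^1}² for every u ∈ H^1_0.
The interval has length L = 7/2, and Poincaré/coercivity depend only on L. Here a(u, u) = ∫(u')² + (1/6)·∫u².
Here 0 < c = 1/6 < 1. The condition a(u,u) ≥ α||u||_{H^1}² reads (1−α)∫(u')² ≥ (α−c)∫u². Any admissible α is ≤ 1 (rapidly oscillating u have ∫u²/∫(u')² → 0), and α = 1 would force 0 ≥ (1−c)∫u², impossible since c < 1; so 1−α > 0. By the sharp Poincaré inequality on H^1_0 of an interval of length L, ∫(u')² ≥ (π/L)²∫u² with equality for the first sine mode sin(π(x−x₀)/L) (x₀ the left endpoint), so the inequality holds for all u iff (1−α)(π/L)² ≥ α − c, i.e. α ≤ ((π/L)² + c)/((π/L)² + 1) = (1 + c(L/π)²)/(1 + (L/π)²). With (π/L)² = 4*π^2/49 and c = 1/6, the largest admissible constant is α = ((π/L)² + c)/((π/L)² + 1).
Simplifying, α = (49 + 24*π^2)/(6*(4*π^2 + 49)).


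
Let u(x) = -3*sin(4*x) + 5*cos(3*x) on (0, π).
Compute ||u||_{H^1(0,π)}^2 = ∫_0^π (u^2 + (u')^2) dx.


||u||_{H^1(0,π)}^2 = -2400/7 + 403*π/2

u'(x) = -15*sin(3*x) - 12*cos(4*x).
Expand u² and (u')² and integrate term by term on (0, π), using: for integers n ≥ 1, ∫_0^π sin²(nx) dx = ∫_0^π cos²(nx) dx = π/2; for n ≠ n', ∫_0^π sin(nx)sin(n'x) dx = ∫_0^π cos(nx)cos(n'x) dx = 0; and by product-to-sum, ∫_0^π sin(nx)cos(n'x) dx = ½∫_0^π [sin((n+n')x) + sin((n−n')x)] dx, which is 0 when n+n' is even and 2n/(n²−n'²) when n+n' is odd (it need not vanish on (0, π)).
  u² squared terms: (-3)²·∫sin(4x)² dx = 9·π/2 = 9*π/2;  (5)²·∫cos(3x)² dx = 25·π/2 = 25*π/2.
  u² cross terms: 2·(-3)·(5)·∫sin(4x)·cos(3x) dx = -30·(8/7) = -240/7.
  So ∫_0^π u² dx = 9*π/2 + 25*π/2 − 240/7 = -240/7 + 17*π.
  (u')² squared terms: (-15)²·∫sin(3x)² dx = 225·π/2 = 225*π/2;  (-12)²·∫cos(4x)² dx = 144·π/2 = 72*π.
  (u')² cross terms: 2·(-15)·(-12)·∫sin(3x)·cos(4x) dx = 360·(-6/7) = -2160/7.
  So ∫_0^π (u')² dx = 225*π/2 + 72*π − 2160/7 = -2160/7 + 369*π/2.
||u||_{H^1}^2 = (-240/7 + 17*π) + (-2160/7 + 369*π/2) = -2400/7 + 403*π/2.


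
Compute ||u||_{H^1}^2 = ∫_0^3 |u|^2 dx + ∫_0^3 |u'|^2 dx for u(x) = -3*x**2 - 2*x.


||u||_{H^1}^2 = 5802/5

The H^1 norm (squared) on an interval (0, L) is
  ||u||_{H^1}^2 = ∫_0^L u(x)^2 dx + ∫_0^L u'(x)^2 dx.
Compute u'(x) = -6*x - 2.
Then u(x)^2 = 9*x**4 + 12*x**3 + 4*x**2 and u'(x)^2 = 36*x**2 + 24*x + 4.
Integrate each monomial from 0 to 3 using ∫_0^3 c·x^n dx = c·3^(n+1)/(n+1):
  ∫_0^3 u(x)^2 dx = ∫_0^3 (9*x^4 + 12*x^3 + 4*x^2) dx. Term by term:
    ∫_0^3 9*x^4 dx = 2187/5;  ∫_0^3 12*x^3 dx = 243;  ∫_0^3 4*x^2 dx = 36.
  Sum: 2187/5 + 243 + 36 = 3582/5.
  ∫_0^3 u'(x)^2 dx = ∫_0^3 (36*x^2 + 24*x + 4) dx. Term by term:
    ∫_0^3 36*x^2 dx = 324;  ∫_0^3 24*x dx = 108;  ∫_0^3 4 dx = 12.
  Sum: 324 + 108 + 12 = 444.
Adding: ||u||_{H^1}^2 = 3582/5 + 444 = 5802/5.


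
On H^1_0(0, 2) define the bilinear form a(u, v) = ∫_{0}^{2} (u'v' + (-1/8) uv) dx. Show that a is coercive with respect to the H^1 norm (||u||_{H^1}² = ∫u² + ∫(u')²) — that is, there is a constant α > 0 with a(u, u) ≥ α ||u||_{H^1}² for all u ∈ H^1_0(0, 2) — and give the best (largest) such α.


α = (-1/2 + π^2)/(4 + π^2)

Coercivity of a(·,·) on H^1_0(0, 2) means a(u, u) ≥ α ||u||_{H^1}² for every u ∈ H^1_0.
The interval has length L = 2, and Poincaré/coercivity depend only on L. Here a(u, u) = ∫(u')² + (-1/8)·∫u².
Here c = -1/8 < 0 with |c| < (π/L)² = π^2/4, so coercivity still holds. The condition a(u,u) ≥ α||u||_{H^1}² reads (1−α)∫(u')² ≥ (α−c)∫u². Any admissible α is ≤ 1 (rapidly oscillating u have ∫u²/∫(u')² → 0), and α = 1 would force 0 ≥ (1−c)∫u², impossible since c < 1; so 1−α > 0. By the sharp Poincaré inequality on H^1_0 of an interval of length L, ∫(u')² ≥ (π/L)²∫u² with equality for the first sine mode sin(π(x−x₀)/L) (x₀ the left endpoint), so the inequality holds for all u iff (1−α)(π/L)² ≥ α − c, i.e. α ≤ ((π/L)² + c)/((π/L)² + 1) = (1 + c(L/π)²)/(1 + (L/π)²). (Direct route, valid since c ≤ 0: Poincaré gives c∫u² ≥ c(L/π)²∫(u')², so a(u,u) ≥ (1 + c(L/π)²)∫(u')², while ||u||_{H^1}² ≤ (1 + (L/π)²)∫(u')²; dividing yields the same α.) With (π/L)² = π^2/4 and c = -1/8, the largest admissible constant is α = ((π/L)² + c)/((π/L)² + 1).
Simplifying, α = (-1/2 + π^2)/(4 + π^2).


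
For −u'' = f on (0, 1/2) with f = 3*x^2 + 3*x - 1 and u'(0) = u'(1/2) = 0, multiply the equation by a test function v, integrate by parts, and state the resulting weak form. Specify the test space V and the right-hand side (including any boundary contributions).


V = H^1(0, 1/2) (no boundary constraint on v; u is determined up to an additive constant); weak form: ∫_0^1/2 u'v' dx = ∫_0^1/2 (3*x^2 + 3*x - 1) v dx for all v ∈ V.

Multiply both sides by a test function v and integrate from 0 to 1/2:
  ∫_0^1/2 −u''(x) v(x) dx = ∫_0^1/2 f(x) v(x) dx.
Integrate the LHS by parts once:
  ∫_0^1/2 −u'' v dx = −[u'(x) v(x)]_0^1/2 + ∫_0^1/2 u'(x) v'(x) dx.
Thus ∫_0^1/2 u'(x) v'(x) dx = ∫_0^1/2 f(x) v(x) dx + [u'(x) v(x)]_0^1/2.
Choose V so that boundary terms are either known or forced to vanish.
u has homogeneous Neumann: u'(0) = u'(1/2) = 0. So [u' v]_0^1/2 = 0·v(1/2) − 0·v(0) = 0 for any v; take V = H^1(0, 1/2).
Weak formulation: find u (satisfying any essential BC) such that ∫_0^1/2 u'(x) v'(x) dx = ∫_0^1/2 f v dx for all v ∈ V (homogeneous Neumann, so boundary terms vanish).
Substituting f(x) = 3*x^2 + 3*x - 1, the right-hand side is ∫_0^1/2 (3*x^2 + 3*x - 1) v dx.
Compatibility check (pure Neumann): taking v ≡ 1 ∈ V gives 0 = ∫_0^1/2 f dx + (0) − (0), i.e. ∫_0^1/2 f dx must equal u'(0) − u'(1/2) = 0. Indeed ∫_0^1/2 (3*x^2 + 3*x - 1) dx = 0, so the data are compatible. The solution is then unique only up to an additive constant (fix it e.g. by requiring ∫_0^1/2 u dx = 0).


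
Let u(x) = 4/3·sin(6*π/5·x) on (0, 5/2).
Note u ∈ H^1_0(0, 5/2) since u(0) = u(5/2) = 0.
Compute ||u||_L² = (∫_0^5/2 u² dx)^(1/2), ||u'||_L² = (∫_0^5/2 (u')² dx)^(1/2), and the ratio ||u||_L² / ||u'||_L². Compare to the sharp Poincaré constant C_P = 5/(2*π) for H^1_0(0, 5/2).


||u||_L² / ||u'||_L² = 5/(6*π) < C_P = 5/(2*π).

u(x) = 4/3·sin(6*π/5·x), so u'(x) = 8*π*cos(6*π*x/5)/5.
Writing u(x) = A·sin(kπx/L) with A = 4/3 and k = 3, use ∫_0^L sin²(kπx/L) dx = L/2 and ∫_0^L cos²(kπx/L) dx = L/2.
u² = 16/9·sin²(6*π/5·x) and (u')² = 64*π^2/25·cos²(6*π/5·x), and each of sin², cos² integrates to L/2 = 5/4 over (0, 5/2).
∫_0^5/2 u² dx = 20/9, so ||u||_L² = 2*sqrt(5)/3.
∫_0^5/2 (u')² dx = 16*π^2/5, so ||u'||_L² = 4*sqrt(5)*π/5.
Ratio ||u||_L² / ||u'||_L² = 5/(6*π).
Sharp Poincaré constant on H^1_0(0, 5/2) is C_P = L/π = 5/(2*π), achieved by sin(2*π/5·x).
This is the k = 3 harmonic; the ratio L/(kπ) is strictly less than C_P = L/π, consistent with the sharp inequality ||u||_L² ≤ C_P ||u'||_L².


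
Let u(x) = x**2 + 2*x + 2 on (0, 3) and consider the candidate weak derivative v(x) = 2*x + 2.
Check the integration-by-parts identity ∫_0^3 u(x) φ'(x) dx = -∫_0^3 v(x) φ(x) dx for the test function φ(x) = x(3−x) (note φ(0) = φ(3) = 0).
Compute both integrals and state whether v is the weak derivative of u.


LHS = -45/2, RHS = -45/2. Yes, v = u' weakly.

u(x) = x**2 + 2*x + 2, classical derivative u'(x) = 2*x + 2.
φ(x) = x(3−x), so φ'(x) = 3 - 2*x.
Note φ(0) = φ(3) = 0, so the boundary term u·φ vanishes.
LHS = ∫_0^3 u(x) φ'(x) dx = ∫_0^3 (-2*x^3 - x^2 + 2*x + 6) dx. Term by term:
  ∫_0^3 -2*x^3 dx = -81/2;  ∫_0^3 -x^2 dx = -9;  ∫_0^3 2*x dx = 9;
  ∫_0^3 6 dx = 18.
Sum: -81/2 − 9 + 9 + 18 = -45/2.
So LHS = -45/2.
∫_0^3 v(x) φ(x) dx = ∫_0^3 (-2*x^3 + 4*x^2 + 6*x) dx. Term by term:
  ∫_0^3 -2*x^3 dx = -81/2;  ∫_0^3 4*x^2 dx = 36;  ∫_0^3 6*x dx = 27.
Sum: -81/2 + 36 + 27 = 45/2.
So RHS = -∫_0^3 v(x) φ(x) dx = -45/2.
LHS = RHS, so the identity holds for this test φ.
Moreover u is smooth here and v(x) = u'(x) = 2*x + 2 pointwise, so the identity holds for every test function. Hence v is the weak derivative of u.


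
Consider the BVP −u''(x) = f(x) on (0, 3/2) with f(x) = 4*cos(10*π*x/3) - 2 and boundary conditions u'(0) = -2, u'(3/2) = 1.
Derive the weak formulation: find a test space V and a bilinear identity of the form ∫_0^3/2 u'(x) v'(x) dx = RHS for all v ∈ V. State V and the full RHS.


V = H^1(0, 3/2) (v unrestricted at boundary; u is determined up to an additive constant); weak form: ∫_0^3/2 u'v' dx = ∫_0^3/2 (4*cos(10*π*x/3) - 2) v dx + v(3/2) + 2·v(0) for all v ∈ V.

Multiply both sides by a test function v and integrate from 0 to 3/2:
  ∫_0^3/2 −u''(x) v(x) dx = ∫_0^3/2 f(x) v(x) dx.
Integrate the LHS by parts once:
  ∫_0^3/2 −u'' v dx = −[u'(x) v(x)]_0^3/2 + ∫_0^3/2 u'(x) v'(x) dx.
Thus ∫_0^3/2 u'(x) v'(x) dx = ∫_0^3/2 f(x) v(x) dx + [u'(x) v(x)]_0^3/2.
Choose V so that boundary terms are either known or forced to vanish.
u has inhomogeneous Neumann u'(0) = -2, u'(3/2) = 1. [u' v]_0^3/2 = (1)·v(3/2) − (-2)·v(0) = v(3/2) + 2·v(0). Take V = H^1(0, 3/2); boundary term becomes part of RHS.
Weak formulation: find u (satisfying any essential BC) such that ∫_0^3/2 u'(x) v'(x) dx = ∫_0^3/2 f v dx + v(3/2) + 2·v(0) for all v ∈ V (Neumann data are natural BCs: they enter the RHS as boundary terms).
Substituting f(x) = 4*cos(10*π*x/3) - 2, the right-hand side is ∫_0^3/2 (4*cos(10*π*x/3) - 2) v dx + v(3/2) + 2·v(0).
Compatibility check (pure Neumann): taking v ≡ 1 ∈ V gives 0 = ∫_0^3/2 f dx + (1) − (-2), i.e. ∫_0^3/2 f dx must equal u'(0) − u'(3/2) = -3. Indeed ∫_0^3/2 (4*cos(10*π*x/3) - 2) dx = -3, so the data are compatible. The solution is then unique only up to an additive constant (fix it e.g. by requiring ∫_0^3/2 u dx = 0).


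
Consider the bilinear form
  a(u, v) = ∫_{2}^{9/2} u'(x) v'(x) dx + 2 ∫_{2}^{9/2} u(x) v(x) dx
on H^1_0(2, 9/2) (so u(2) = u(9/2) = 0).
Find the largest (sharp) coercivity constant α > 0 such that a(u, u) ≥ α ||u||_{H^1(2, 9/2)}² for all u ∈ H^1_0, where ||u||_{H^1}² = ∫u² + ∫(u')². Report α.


α = 1

Coercivity of a(·,·) on H^1_0(2, 9/2) means a(u, u) ≥ α ||u||_{H^1}² for every u ∈ H^1_0.
The interval has length L = 5/2, and Poincaré/coercivity depend only on L. Here a(u, u) = ∫(u')² + (2)·∫u².
Here c = 2 ≥ 1, so a(u,u) = ∫(u')² + c∫u² ≥ ∫(u')² + ∫u² = ||u||_{H^1}², i.e. α = 1 works. No larger α is possible: a(u,u) ≥ α||u||_{H^1}² means (1−α)∫(u')² ≥ (α−c)∫u², and for the modes u_n = sin(nπ(x−x₀)/L) (x₀ the left endpoint) one has ∫u_n²/∫(u_n')² = (L/(nπ))² → 0, so a(u_n,u_n)/||u_n||_{H^1}² → 1. Hence the optimal constant is α = 1.
Therefore α = 1.


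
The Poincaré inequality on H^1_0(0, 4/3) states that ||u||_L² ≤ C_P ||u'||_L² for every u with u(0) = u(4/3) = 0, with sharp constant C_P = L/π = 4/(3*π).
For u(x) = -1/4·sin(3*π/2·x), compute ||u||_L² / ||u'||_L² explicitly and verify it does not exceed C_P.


||u||_L² / ||u'||_L² = 2/(3*π) < C_P = 4/(3*π).

u(x) = -1/4·sin(3*π/2·x), so u'(x) = -3*π*cos(3*π*x/2)/8.
Writing u(x) = A·sin(kπx/L) with A = -1/4 and k = 2, use ∫_0^L sin²(kπx/L) dx = L/2 and ∫_0^L cos²(kπx/L) dx = L/2.
u² = 1/16·sin²(3*π/2·x) and (u')² = 9*π^2/64·cos²(3*π/2·x), and each of sin², cos² integrates to L/2 = 2/3 over (0, 4/3).
∫_0^4/3 u² dx = 1/24, so ||u||_L² = sqrt(6)/12.
∫_0^4/3 (u')² dx = 3*π^2/32, so ||u'||_L² = sqrt(6)*π/8.
Ratio ||u||_L² / ||u'||_L² = 2/(3*π).
Sharp Poincaré constant on H^1_0(0, 4/3) is C_P = L/π = 4/(3*π), achieved by sin(3*π/4·x).
This is the k = 2 harmonic; the ratio L/(kπ) is strictly less than C_P = L/π, consistent with the sharp inequality ||u||_L² ≤ C_P ||u'||_L².


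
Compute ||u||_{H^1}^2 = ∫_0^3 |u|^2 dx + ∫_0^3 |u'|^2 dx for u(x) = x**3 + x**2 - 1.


||u||_{H^1}^2 = 17709/14

The H^1 norm (squared) on an interval (0, L) is
  ||u||_{H^1}^2 = ∫_0^L u(x)^2 dx + ∫_0^L u'(x)^2 dx.
Compute u'(x) = 3*x**2 + 2*x.
Then u(x)^2 = x**6 + 2*x**5 + x**4 - 2*x**3 - 2*x**2 + 1 and u'(x)^2 = 9*x**4 + 12*x**3 + 4*x**2.
Integrate each monomial from 0 to 3 using ∫_0^3 c·x^n dx = c·3^(n+1)/(n+1):
  ∫_0^3 u(x)^2 dx = ∫_0^3 (x^6 + 2*x^5 + x^4 - 2*x^3 - 2*x^2 + 1) dx. Term by term:
    ∫_0^3 x^6 dx = 2187/7;  ∫_0^3 2*x^5 dx = 243;  ∫_0^3 x^4 dx = 243/5;
    ∫_0^3 -2*x^3 dx = -81/2;  ∫_0^3 -2*x^2 dx = -18;  ∫_0^3 1 dx = 3.
  Sum: 2187/7 + 243 + 243/5 − 81/2 − 18 + 3 = 38397/70.
  ∫_0^3 u'(x)^2 dx = ∫_0^3 (9*x^4 + 12*x^3 + 4*x^2) dx. Term by term:
    ∫_0^3 9*x^4 dx = 2187/5;  ∫_0^3 12*x^3 dx = 243;  ∫_0^3 4*x^2 dx = 36.
  Sum: 2187/5 + 243 + 36 = 3582/5.
Adding: ||u||_{H^1}^2 = 38397/70 + 3582/5 = 17709/14.


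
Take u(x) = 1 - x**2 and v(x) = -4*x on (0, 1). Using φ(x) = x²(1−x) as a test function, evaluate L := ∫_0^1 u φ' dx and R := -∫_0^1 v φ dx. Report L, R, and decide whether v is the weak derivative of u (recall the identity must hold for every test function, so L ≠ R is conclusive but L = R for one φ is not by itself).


LHS = 1/10, RHS = 1/5. No, v is not the weak derivative of u.

u(x) = 1 - x**2, classical derivative u'(x) = -2*x.
φ(x) = x²(1−x), so φ'(x) = x*(2 - 3*x).
Note φ(0) = φ(1) = 0, so the boundary term u·φ vanishes.
LHS = ∫_0^1 u(x) φ'(x) dx = ∫_0^1 (3*x^4 - 2*x^3 - 3*x^2 + 2*x) dx. Term by term:
  ∫_0^1 3*x^4 dx = 3/5;  ∫_0^1 -2*x^3 dx = -1/2;  ∫_0^1 -3*x^2 dx = -1;
  ∫_0^1 2*x dx = 1.
Sum: 3/5 − 1/2 − 1 + 1 = 1/10.
So LHS = 1/10.
∫_0^1 v(x) φ(x) dx = ∫_0^1 (4*x^4 - 4*x^3) dx. Term by term:
  ∫_0^1 4*x^4 dx = 4/5;  ∫_0^1 -4*x^3 dx = -1.
Sum: 4/5 − 1 = -1/5.
So RHS = -∫_0^1 v(x) φ(x) dx = 1/5.
LHS − RHS = -1/10 ≠ 0, so the identity fails.
(For a valid weak derivative the identity must hold for EVERY test function, in particular this one. The failure shows v is NOT the weak derivative of u.)
Correct weak derivative would be u'(x) = -2*x.


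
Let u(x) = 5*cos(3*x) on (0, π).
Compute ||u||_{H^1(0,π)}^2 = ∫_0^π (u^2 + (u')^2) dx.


||u||_{H^1(0,π)}^2 = 125*π

u'(x) = -15*sin(3*x).
Expand u² and (u')² and integrate term by term on (0, π), using: for integers n ≥ 1, ∫_0^π sin²(nx) dx = ∫_0^π cos²(nx) dx = π/2; for n ≠ n', ∫_0^π sin(nx)sin(n'x) dx = ∫_0^π cos(nx)cos(n'x) dx = 0; and by product-to-sum, ∫_0^π sin(nx)cos(n'x) dx = ½∫_0^π [sin((n+n')x) + sin((n−n')x)] dx, which is 0 when n+n' is even and 2n/(n²−n'²) when n+n' is odd (it need not vanish on (0, π)).
  u² squared terms: (5)²·∫cos(3x)² dx = 25·π/2 = 25*π/2.
  So ∫_0^π u² dx = 25*π/2.
  (u')² squared terms: (-15)²·∫sin(3x)² dx = 225·π/2 = 225*π/2.
  So ∫_0^π (u')² dx = 225*π/2.
||u||_{H^1}^2 = (25*π/2) + (225*π/2) = 125*π.


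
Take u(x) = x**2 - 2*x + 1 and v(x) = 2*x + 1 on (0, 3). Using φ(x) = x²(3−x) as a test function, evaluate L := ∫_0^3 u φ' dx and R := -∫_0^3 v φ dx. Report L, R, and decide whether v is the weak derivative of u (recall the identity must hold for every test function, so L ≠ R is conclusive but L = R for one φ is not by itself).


LHS = -54/5, RHS = -621/20. No, v is not the weak derivative of u.

u(x) = x**2 - 2*x + 1, classical derivative u'(x) = 2*x - 2.
φ(x) = x²(3−x), so φ'(x) = 3*x*(2 - x).
Note φ(0) = φ(3) = 0, so the boundary term u·φ vanishes.
LHS = ∫_0^3 u(x) φ'(x) dx = ∫_0^3 (-3*x^4 + 12*x^3 - 15*x^2 + 6*x) dx. Term by term:
  ∫_0^3 -3*x^4 dx = -729/5;  ∫_0^3 12*x^3 dx = 243;  ∫_0^3 -15*x^2 dx = -135;
  ∫_0^3 6*x dx = 27.
Sum: -729/5 + 243 − 135 + 27 = -54/5.
So LHS = -54/5.
∫_0^3 v(x) φ(x) dx = ∫_0^3 (-2*x^4 + 5*x^3 + 3*x^2) dx. Term by term:
  ∫_0^3 -2*x^4 dx = -486/5;  ∫_0^3 5*x^3 dx = 405/4;  ∫_0^3 3*x^2 dx = 27.
Sum: -486/5 + 405/4 + 27 = 621/20.
So RHS = -∫_0^3 v(x) φ(x) dx = -621/20.
LHS − RHS = 81/4 ≠ 0, so the identity fails.
(For a valid weak derivative the identity must hold for EVERY test function, in particular this one. The failure shows v is NOT the weak derivative of u.)
Correct weak derivative would be u'(x) = 2*x - 2.


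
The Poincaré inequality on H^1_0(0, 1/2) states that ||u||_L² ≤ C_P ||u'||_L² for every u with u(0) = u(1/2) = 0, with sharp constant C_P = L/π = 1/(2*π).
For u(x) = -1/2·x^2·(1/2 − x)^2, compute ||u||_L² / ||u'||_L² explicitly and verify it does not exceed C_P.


||u||_L² / ||u'||_L² = sqrt(3)/12 < C_P = 1/(2*π).

u(x) = -1/2·x^2·(1/2 − x)^2, so u'(x) = x*(-8*x^2 + 6*x - 1)/4.
u(x) = -1/2·x^2·(1/2 − x)^2 vanishes at x = 0 and x = 1/2, so u ∈ H^1_0(0, 1/2). Differentiate via the product rule and integrate the resulting polynomials term by term.
  ∫_0^1/2 u² dx = ∫_0^1/2 (x^8/4 - x^7/2 + 3*x^6/8 - x^5/8 + x^4/64) dx. Term by term:
    ∫_0^1/2 x^8/4 dx = 1/18432;  ∫_0^1/2 -x^7/2 dx = -1/4096;  ∫_0^1/2 3*x^6/8 dx = 3/7168;
    ∫_0^1/2 -x^5/8 dx = -1/3072;  ∫_0^1/2 x^4/64 dx = 1/10240.
  Sum: 1/18432 − 1/4096 + 3/7168 − 1/3072 + 1/10240 = 1/1290240.
  ∫_0^1/2 (u')² dx = ∫_0^1/2 (4*x^6 - 6*x^5 + 13*x^4/4 - 3*x^3/4 + x^2/16) dx. Term by term:
    ∫_0^1/2 4*x^6 dx = 1/224;  ∫_0^1/2 -6*x^5 dx = -1/64;  ∫_0^1/2 13*x^4/4 dx = 13/640;
    ∫_0^1/2 -3*x^3/4 dx = -3/256;  ∫_0^1/2 x^2/16 dx = 1/384.
  Sum: 1/224 − 1/64 + 13/640 − 3/256 + 1/384 = 1/26880.
∫_0^1/2 u² dx = 1/1290240, so ||u||_L² = sqrt(35)/6720.
∫_0^1/2 (u')² dx = 1/26880, so ||u'||_L² = sqrt(105)/1680.
Ratio ||u||_L² / ||u'||_L² = sqrt(3)/12.
Sharp Poincaré constant on H^1_0(0, 1/2) is C_P = L/π = 1/(2*π), achieved by sin(2*π·x).
A polynomial bump cannot attain the sharp Poincaré constant (only the first sine eigenfunction does), so the ratio is strictly less than C_P, consistent with ||u||_L² ≤ C_P ||u'||_L².


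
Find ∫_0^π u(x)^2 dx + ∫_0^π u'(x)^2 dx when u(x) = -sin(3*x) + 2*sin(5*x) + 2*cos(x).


||u||_{H^1(0,π)}^2 = 61*π

u'(x) = -2*sin(x) - 3*cos(3*x) + 10*cos(5*x).
Expand u² and (u')² and integrate term by term on (0, π), using: for integers n ≥ 1, ∫_0^π sin²(nx) dx = ∫_0^π cos²(nx) dx = π/2; for n ≠ n', ∫_0^π sin(nx)sin(n'x) dx = ∫_0^π cos(nx)cos(n'x) dx = 0; and by product-to-sum, ∫_0^π sin(nx)cos(n'x) dx = ½∫_0^π [sin((n+n')x) + sin((n−n')x)] dx, which is 0 when n+n' is even and 2n/(n²−n'²) when n+n' is odd (it need not vanish on (0, π)).
  u² squared terms: (-1)²·∫sin(3x)² dx = 1·π/2 = π/2;  (2)²·∫cos(x)² dx = 4·π/2 = 2*π;  (2)²·∫sin(5x)² dx = 4·π/2 = 2*π.
  u² cross terms: 2·(-1)·(2)·∫sin(3x)·cos(x) dx = -4·(0) = 0;  2·(-1)·(2)·∫sin(3x)·sin(5x) dx = -4·(0) = 0;  2·(2)·(2)·∫cos(x)·sin(5x) dx = 8·(0) = 0.
  So ∫_0^π u² dx = π/2 + 2*π + 2*π + 0 + 0 + 0 = 9*π/2.
  (u')² squared terms: (-3)²·∫cos(3x)² dx = 9·π/2 = 9*π/2;  (-2)²·∫sin(x)² dx = 4·π/2 = 2*π;  (10)²·∫cos(5x)² dx = 100·π/2 = 50*π.
  (u')² cross terms: 2·(-3)·(-2)·∫cos(3x)·sin(x) dx = 12·(0) = 0;  2·(-3)·(10)·∫cos(3x)·cos(5x) dx = -60·(0) = 0;  2·(-2)·(10)·∫sin(x)·cos(5x) dx = -40·(0) = 0.
  So ∫_0^π (u')² dx = 9*π/2 + 2*π + 50*π + 0 + 0 + 0 = 113*π/2.
||u||_{H^1}^2 = (9*π/2) + (113*π/2) = 61*π.


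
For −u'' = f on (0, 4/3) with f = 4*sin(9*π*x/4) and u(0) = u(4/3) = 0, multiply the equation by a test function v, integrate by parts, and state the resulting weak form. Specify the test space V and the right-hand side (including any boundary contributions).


V = H^1_0(0, 4/3) (so v(0) = v(4/3) = 0); weak form: ∫_0^4/3 u'v' dx = ∫_0^4/3 (4*sin(9*π*x/4)) v dx for all v ∈ V.

Multiply both sides by a test function v and integrate from 0 to 4/3:
  ∫_0^4/3 −u''(x) v(x) dx = ∫_0^4/3 f(x) v(x) dx.
Integrate the LHS by parts once:
  ∫_0^4/3 −u'' v dx = −[u'(x) v(x)]_0^4/3 + ∫_0^4/3 u'(x) v'(x) dx.
Thus ∫_0^4/3 u'(x) v'(x) dx = ∫_0^4/3 f(x) v(x) dx + [u'(x) v(x)]_0^4/3.
Choose V so that boundary terms are either known or forced to vanish.
u is Dirichlet: u(0) = u(4/3) = 0. Let V = H^1_0(0, 4/3); then v(0) = v(4/3) = 0, and [u' v]_0^4/3 = 0.
Weak formulation: find u (satisfying any essential BC) such that ∫_0^4/3 u'(x) v'(x) dx = ∫_0^4/3 f v dx for all v ∈ V.
Substituting f(x) = 4*sin(9*π*x/4), the right-hand side is ∫_0^4/3 (4*sin(9*π*x/4)) v dx.


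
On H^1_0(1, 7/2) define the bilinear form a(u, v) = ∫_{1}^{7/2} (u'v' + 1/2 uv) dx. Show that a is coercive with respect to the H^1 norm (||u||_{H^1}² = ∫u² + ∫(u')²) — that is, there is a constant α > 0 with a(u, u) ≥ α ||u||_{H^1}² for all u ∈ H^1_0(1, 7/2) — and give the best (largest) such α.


α = (25 + 8*π^2)/(2*(25 + 4*π^2))

Coercivity of a(·,·) on H^1_0(1, 7/2) means a(u, u) ≥ α ||u||_{H^1}² for every u ∈ H^1_0.
The interval has length L = 5/2, and Poincaré/coercivity depend only on L. Here a(u, u) = ∫(u')² + (1/2)·∫u².
Here 0 < c = 1/2 < 1. The condition a(u,u) ≥ α||u||_{H^1}² reads (1−α)∫(u')² ≥ (α−c)∫u². Any admissible α is ≤ 1 (rapidly oscillating u have ∫u²/∫(u')² → 0), and α = 1 would force 0 ≥ (1−c)∫u², impossible since c < 1; so 1−α > 0. By the sharp Poincaré inequality on H^1_0 of an interval of length L, ∫(u')² ≥ (π/L)²∫u² with equality for the first sine mode sin(π(x−x₀)/L) (x₀ the left endpoint), so the inequality holds for all u iff (1−α)(π/L)² ≥ α − c, i.e. α ≤ ((π/L)² + c)/((π/L)² + 1) = (1 + c(L/π)²)/(1 + (L/π)²). With (π/L)² = 4*π^2/25 and c = 1/2, the largest admissible constant is α = ((π/L)² + c)/((π/L)² + 1).
Simplifying, α = (25 + 8*π^2)/(2*(25 + 4*π^2)).


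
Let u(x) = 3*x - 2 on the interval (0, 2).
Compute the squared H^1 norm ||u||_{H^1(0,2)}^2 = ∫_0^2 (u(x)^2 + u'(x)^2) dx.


||u||_{H^1}^2 = 26

The H^1 norm (squared) on an interval (0, L) is
  ||u||_{H^1}^2 = ∫_0^L u(x)^2 dx + ∫_0^L u'(x)^2 dx.
Compute u'(x) = 3.
Then u(x)^2 = 9*x**2 - 12*x + 4 and u'(x)^2 = 9.
Integrate each monomial from 0 to 2 using ∫_0^2 c·x^n dx = c·2^(n+1)/(n+1):
  ∫_0^2 u(x)^2 dx = ∫_0^2 (9*x^2 - 12*x + 4) dx. Term by term:
    ∫_0^2 9*x^2 dx = 24;  ∫_0^2 -12*x dx = -24;  ∫_0^2 4 dx = 8.
  Sum: 24 − 24 + 8 = 8.
  ∫_0^2 u'(x)^2 dx = ∫_0^2 (9) dx. Term by term:
    ∫_0^2 9 dx = 18.
Adding: ||u||_{H^1}^2 = 8 + 18 = 26.


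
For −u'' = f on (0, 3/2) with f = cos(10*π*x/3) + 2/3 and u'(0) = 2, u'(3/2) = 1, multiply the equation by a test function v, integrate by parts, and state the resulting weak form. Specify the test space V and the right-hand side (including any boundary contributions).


V = H^1(0, 3/2) (v unrestricted at boundary; u is determined up to an additive constant); weak form: ∫_0^3/2 u'v' dx = ∫_0^3/2 (cos(10*π*x/3) + 2/3) v dx + v(3/2) − 2·v(0) for all v ∈ V.

Multiply both sides by a test function v and integrate from 0 to 3/2:
  ∫_0^3/2 −u''(x) v(x) dx = ∫_0^3/2 f(x) v(x) dx.
Integrate the LHS by parts once:
  ∫_0^3/2 −u'' v dx = −[u'(x) v(x)]_0^3/2 + ∫_0^3/2 u'(x) v'(x) dx.
Thus ∫_0^3/2 u'(x) v'(x) dx = ∫_0^3/2 f(x) v(x) dx + [u'(x) v(x)]_0^3/2.
Choose V so that boundary terms are either known or forced to vanish.
u has inhomogeneous Neumann u'(0) = 2, u'(3/2) = 1. [u' v]_0^3/2 = (1)·v(3/2) − (2)·v(0) = v(3/2) − 2·v(0). Take V = H^1(0, 3/2); boundary term becomes part of RHS.
Weak formulation: find u (satisfying any essential BC) such that ∫_0^3/2 u'(x) v'(x) dx = ∫_0^3/2 f v dx + v(3/2) − 2·v(0) for all v ∈ V (Neumann data are natural BCs: they enter the RHS as boundary terms).
Substituting f(x) = cos(10*π*x/3) + 2/3, the right-hand side is ∫_0^3/2 (cos(10*π*x/3) + 2/3) v dx + v(3/2) − 2·v(0).
Compatibility check (pure Neumann): taking v ≡ 1 ∈ V gives 0 = ∫_0^3/2 f dx + (1) − (2), i.e. ∫_0^3/2 f dx must equal u'(0) − u'(3/2) = 1. Indeed ∫_0^3/2 (cos(10*π*x/3) + 2/3) dx = 1, so the data are compatible. The solution is then unique only up to an additive constant (fix it e.g. by requiring ∫_0^3/2 u dx = 0).


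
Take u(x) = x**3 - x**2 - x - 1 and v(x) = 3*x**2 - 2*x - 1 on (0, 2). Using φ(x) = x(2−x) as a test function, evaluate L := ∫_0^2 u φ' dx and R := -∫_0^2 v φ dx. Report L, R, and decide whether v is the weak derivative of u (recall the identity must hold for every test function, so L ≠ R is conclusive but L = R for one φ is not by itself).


LHS = -4/5, RHS = -4/5. Yes, v = u' weakly.

u(x) = x**3 - x**2 - x - 1, classical derivative u'(x) = 3*x**2 - 2*x - 1.
φ(x) = x(2−x), so φ'(x) = 2 - 2*x.
Note φ(0) = φ(2) = 0, so the boundary term u·φ vanishes.
LHS = ∫_0^2 u(x) φ'(x) dx = ∫_0^2 (-2*x^4 + 4*x^3 - 2) dx. Term by term:
  ∫_0^2 -2*x^4 dx = -64/5;  ∫_0^2 4*x^3 dx = 16;  ∫_0^2 -2 dx = -4.
Sum: -64/5 + 16 − 4 = -4/5.
So LHS = -4/5.
∫_0^2 v(x) φ(x) dx = ∫_0^2 (-3*x^4 + 8*x^3 - 3*x^2 - 2*x) dx. Term by term:
  ∫_0^2 -3*x^4 dx = -96/5;  ∫_0^2 8*x^3 dx = 32;  ∫_0^2 -3*x^2 dx = -8;
  ∫_0^2 -2*x dx = -4.
Sum: -96/5 + 32 − 8 − 4 = 4/5.
So RHS = -∫_0^2 v(x) φ(x) dx = -4/5.
LHS = RHS, so the identity holds for this test φ.
Moreover u is smooth here and v(x) = u'(x) = 3*x**2 - 2*x - 1 pointwise, so the identity holds for every test function. Hence v is the weak derivative of u.
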